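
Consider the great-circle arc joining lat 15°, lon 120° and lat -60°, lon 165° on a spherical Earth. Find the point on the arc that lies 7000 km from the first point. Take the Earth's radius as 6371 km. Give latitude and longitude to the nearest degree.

Convert each endpoint to a unit vector on the sphere (x = cos φ cos λ, y = cos φ sin λ, z = sin φ).
The central angle between the endpoints is δ = arccos(p₁·p₂) ≈ 1.453 rad (83.3°). The total great-circle distance is δ·R ≈ 1.453 × 6371 ≈ 9258 km, so the target fraction is f = 7000/9258 ≈ 0.756.
Interpolate at f ≈ 0.756 with slerp weights a = sin((1−f)δ)/sin δ ≈ 0.349, b = sin(fδ)/sin δ ≈ 0.897.
p = a·p₁ + b·p₂ ≈ (-0.602, 0.408, -0.686); φ = arcsin(p_z) ≈ -43.33°, λ = atan2(p_y, p_x) ≈ 145.84°.

≈ lat -43°, lon 146°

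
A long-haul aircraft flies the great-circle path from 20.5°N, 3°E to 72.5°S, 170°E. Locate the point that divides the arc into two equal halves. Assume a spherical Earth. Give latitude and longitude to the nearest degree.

≈ 43°S, 9°E

From cos δ = sin φ₁ sin φ₂ + cos φ₁ cos φ₂ cos Δλ, the central angle is δ ≈ 2.225 rad (127.5°).
Interpolate at f = 1/2 with slerp weights a = sin((1−f)δ)/sin δ ≈ 1.130, b = sin(fδ)/sin δ ≈ 1.130.
p = a·p₁ + b·p₂ ≈ (0.722, 0.114, -0.682); φ = arcsin(p_z) ≈ -43.00°, λ = atan2(p_y, p_x) ≈ 9.00°.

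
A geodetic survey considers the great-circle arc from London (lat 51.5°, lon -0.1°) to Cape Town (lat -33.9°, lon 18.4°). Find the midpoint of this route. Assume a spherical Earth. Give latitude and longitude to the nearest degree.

≈ lat 9°, lon 10°

Convert each endpoint to a unit vector on the sphere (x = cos φ cos λ, y = cos φ sin λ, z = sin φ).
The central angle between the endpoints is δ = arccos(p₁·p₂) ≈ 1.517 rad (86.9°).
Interpolate at f = 1/2 with slerp weights a = sin((1−f)δ)/sin δ ≈ 0.689, b = sin(fδ)/sin δ ≈ 0.689.
p = a·p₁ + b·p₂ ≈ (0.971, 0.180, 0.155); φ = arcsin(p_z) ≈ 8.91°, λ = atan2(p_y, p_x) ≈ 10.48°.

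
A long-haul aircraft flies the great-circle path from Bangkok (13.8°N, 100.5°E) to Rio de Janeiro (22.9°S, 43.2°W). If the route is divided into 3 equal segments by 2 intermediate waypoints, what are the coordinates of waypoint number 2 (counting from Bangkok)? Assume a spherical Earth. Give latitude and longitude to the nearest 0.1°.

≈ 21.1°S, 9.0°E

The haversine formula gives a central angle δ ≈ 2.521 rad (144.5°) between the endpoints.
Interpolate at f = 2/3 with slerp weights a = sin((1−f)δ)/sin δ ≈ 1.282, b = sin(fδ)/sin δ ≈ 1.710.
p = a·p₁ + b·p₂ ≈ (0.922, 0.146, -0.360); φ = arcsin(p_z) ≈ -21.08°, λ = atan2(p_y, p_x) ≈ 8.97°.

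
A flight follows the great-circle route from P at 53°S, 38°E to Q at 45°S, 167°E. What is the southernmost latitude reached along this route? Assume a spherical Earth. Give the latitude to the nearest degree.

≈ 70°S

The great circle lies in the plane with unit normal n̂ = (p₁ × p₂)/|p₁ × p₂|.
Here n̂_z ≈ +0.346; the vertex latitude is φ_max = arccos|n̂_z| ≈ 69.7°.
Check via Clairaut: cos φ_max = |cos φ₁| · sin C = cos(53.0°)·sin(144.9°) ≈ 0.346, again giving ≈ 69.7°.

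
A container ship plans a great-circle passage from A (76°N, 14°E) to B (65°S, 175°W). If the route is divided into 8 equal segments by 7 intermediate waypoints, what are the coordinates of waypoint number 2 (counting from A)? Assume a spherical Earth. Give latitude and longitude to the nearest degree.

≈ (61°N, 167°E)

The haversine formula gives a central angle δ ≈ 2.943 rad (168.6°) between the endpoints.
Interpolate at f = 2/8 with slerp weights a = sin((1−f)δ)/sin δ ≈ 4.078, b = sin(fδ)/sin δ ≈ 3.404.
p = a·p₁ + b·p₂ ≈ (-0.476, 0.113, 0.872); φ = arcsin(p_z) ≈ 60.72°, λ = atan2(p_y, p_x) ≈ 166.60°.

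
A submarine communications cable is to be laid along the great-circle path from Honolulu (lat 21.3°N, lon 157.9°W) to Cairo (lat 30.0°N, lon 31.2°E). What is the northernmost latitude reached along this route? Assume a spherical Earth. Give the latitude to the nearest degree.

≈ 81°N

The great circle lies in the plane with unit normal n̂ = (p₁ × p₂)/|p₁ × p₂|.
Here n̂_z ≈ -0.162; the vertex latitude is φ_max = arccos|n̂_z| ≈ 80.7°.
Check via Clairaut: cos φ_max = |cos φ₁| · sin C = cos(21.3°)·sin(10.0°) ≈ 0.162, again giving ≈ 80.7°.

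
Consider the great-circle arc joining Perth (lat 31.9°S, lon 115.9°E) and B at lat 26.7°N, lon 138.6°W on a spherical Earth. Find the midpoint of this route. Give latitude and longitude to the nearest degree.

≈ lat 4°S, lon 171°E

Write both endpoints as unit vectors p₁, p₂ with components (cos φ cos λ, cos φ sin λ, sin φ).
The central angle between the endpoints is δ = arccos(p₁·p₂) ≈ 2.027 rad (116.1°).
Interpolate at f = 1/2 with slerp weights a = sin((1−f)δ)/sin δ ≈ 0.945, b = sin(fδ)/sin δ ≈ 0.945.
p = a·p₁ + b·p₂ ≈ (-0.984, 0.163, -0.075); φ = arcsin(p_z) ≈ -4.29°, λ = atan2(p_y, p_x) ≈ 170.57°.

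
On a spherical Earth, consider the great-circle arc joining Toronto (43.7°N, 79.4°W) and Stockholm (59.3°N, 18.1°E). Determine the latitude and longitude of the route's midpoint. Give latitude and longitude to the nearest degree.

≈ (62°N, 42°W)

Convert each endpoint to a unit vector on the sphere (x = cos φ cos λ, y = cos φ sin λ, z = sin φ).
The central angle between the endpoints is δ = arccos(p₁·p₂) ≈ 0.993 rad (56.9°).
Interpolate at f = 1/2 with slerp weights a = sin((1−f)δ)/sin δ ≈ 0.569, b = sin(fδ)/sin δ ≈ 0.569.
p = a·p₁ + b·p₂ ≈ (0.352, -0.314, 0.882); φ = arcsin(p_z) ≈ 61.88°, λ = atan2(p_y, p_x) ≈ -41.76°.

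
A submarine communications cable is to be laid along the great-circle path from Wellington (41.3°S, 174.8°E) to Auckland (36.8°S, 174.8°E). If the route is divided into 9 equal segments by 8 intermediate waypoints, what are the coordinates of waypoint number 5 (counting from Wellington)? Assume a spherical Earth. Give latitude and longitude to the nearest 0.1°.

Write both endpoints as unit vectors p₁, p₂ with components (cos φ cos λ, cos φ sin λ, sin φ).
The central angle between the endpoints is δ = arccos(p₁·p₂) ≈ 0.079 rad (4.5°).
Interpolate at f = 5/9 with slerp weights a = sin((1−f)δ)/sin δ ≈ 0.445, b = sin(fδ)/sin δ ≈ 0.556.
p = a·p₁ + b·p₂ ≈ (-0.776, 0.071, -0.627); φ = arcsin(p_z) ≈ -38.80°, λ = atan2(p_y, p_x) ≈ 174.80°.

≈ 38.8°S, 174.8°E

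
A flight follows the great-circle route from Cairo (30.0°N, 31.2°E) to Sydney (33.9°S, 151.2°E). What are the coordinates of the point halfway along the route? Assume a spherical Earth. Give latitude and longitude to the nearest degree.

≈ (4°S, 89°E)

Convert each endpoint to a unit vector on the sphere (x = cos φ cos λ, y = cos φ sin λ, z = sin φ).
The central angle between the endpoints is δ = arccos(p₁·p₂) ≈ 2.263 rad (129.7°).
Interpolate at f = 1/2 with slerp weights a = sin((1−f)δ)/sin δ ≈ 1.176, b = sin(fδ)/sin δ ≈ 1.176.
p = a·p₁ + b·p₂ ≈ (0.016, 0.998, -0.068); φ = arcsin(p_z) ≈ -3.89°, λ = atan2(p_y, p_x) ≈ 89.09°.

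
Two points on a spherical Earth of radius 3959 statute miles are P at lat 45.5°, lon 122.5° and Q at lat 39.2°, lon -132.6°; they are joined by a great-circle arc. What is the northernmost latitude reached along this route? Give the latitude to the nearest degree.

≈ 56°

The great circle lies in the plane with unit normal n̂ = (p₁ × p₂)/|p₁ × p₂|.
Here n̂_z ≈ +0.552; the vertex latitude is φ_max = arccos|n̂_z| ≈ 56.5°.
Check via Clairaut: cos φ_max = |cos φ₁| · sin C = cos(45.5°)·sin(52.0°) ≈ 0.552, again giving ≈ 56.5°.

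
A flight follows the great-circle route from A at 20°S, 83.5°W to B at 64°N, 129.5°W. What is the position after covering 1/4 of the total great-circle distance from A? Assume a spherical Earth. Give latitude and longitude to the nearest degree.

≈ 2°N, 91°W

From cos δ = sin φ₁ sin φ₂ + cos φ₁ cos φ₂ cos Δλ, the central angle is δ ≈ 1.592 rad (91.2°).
Interpolate at f = 1/4 with slerp weights a = sin((1−f)δ)/sin δ ≈ 0.930, b = sin(fδ)/sin δ ≈ 0.388.
p = a·p₁ + b·p₂ ≈ (-0.009, -0.999, 0.030); φ = arcsin(p_z) ≈ 1.74°, λ = atan2(p_y, p_x) ≈ -90.53°.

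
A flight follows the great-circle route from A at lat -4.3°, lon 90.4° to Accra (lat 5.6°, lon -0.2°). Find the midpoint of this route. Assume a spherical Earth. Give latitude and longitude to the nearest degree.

Write both endpoints as unit vectors p₁, p₂ with components (cos φ cos λ, cos φ sin λ, sin φ).
The central angle between the endpoints is δ = arccos(p₁·p₂) ≈ 1.589 rad (91.0°).
Interpolate at f = 1/2 with slerp weights a = sin((1−f)δ)/sin δ ≈ 0.713, b = sin(fδ)/sin δ ≈ 0.713.
p = a·p₁ + b·p₂ ≈ (0.705, 0.709, 0.016); φ = arcsin(p_z) ≈ 0.92°, λ = atan2(p_y, p_x) ≈ 45.16°.

≈ lat 1°, lon 45°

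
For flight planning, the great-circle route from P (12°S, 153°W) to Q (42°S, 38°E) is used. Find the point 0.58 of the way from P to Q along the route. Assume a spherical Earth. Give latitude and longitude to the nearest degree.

Write both endpoints as unit vectors p₁, p₂ with components (cos φ cos λ, cos φ sin λ, sin φ).
The central angle between the endpoints is δ = arccos(p₁·p₂) ≈ 2.183 rad (125.1°).
Interpolate at f = 0.58 with slerp weights a = sin((1−f)δ)/sin δ ≈ 0.970, b = sin(fδ)/sin δ ≈ 1.165.
p = a·p₁ + b·p₂ ≈ (-0.163, 0.103, -0.981); φ = arcsin(p_z) ≈ -78.92°, λ = atan2(p_y, p_x) ≈ 147.73°.

≈ (79°S, 148°E)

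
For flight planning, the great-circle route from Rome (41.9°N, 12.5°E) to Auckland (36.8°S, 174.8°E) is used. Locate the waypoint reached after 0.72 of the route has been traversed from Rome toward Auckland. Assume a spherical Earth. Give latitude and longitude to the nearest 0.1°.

≈ 9.2°S, 133.6°E

Write both endpoints as unit vectors p₁, p₂ with components (cos φ cos λ, cos φ sin λ, sin φ).
The central angle between the endpoints is δ = arccos(p₁·p₂) ≈ 2.887 rad (165.4°).
Interpolate at f = 0.72 with slerp weights a = sin((1−f)δ)/sin δ ≈ 2.874, b = sin(fδ)/sin δ ≈ 3.472.
p = a·p₁ + b·p₂ ≈ (-0.680, 0.715, -0.161); φ = arcsin(p_z) ≈ -9.24°, λ = atan2(p_y, p_x) ≈ 133.58°.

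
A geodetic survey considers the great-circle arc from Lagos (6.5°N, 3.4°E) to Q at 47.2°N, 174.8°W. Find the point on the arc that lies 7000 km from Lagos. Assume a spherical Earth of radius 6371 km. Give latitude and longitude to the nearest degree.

≈ 69°N, 0°E

Write both endpoints as unit vectors p₁, p₂ with components (cos φ cos λ, cos φ sin λ, sin φ).
The central angle between the endpoints is δ = arccos(p₁·p₂) ≈ 2.204 rad (126.3°). The total great-circle distance is δ·R ≈ 2.204 × 6371 ≈ 14041 km, so the target fraction is f = 7000/14041 ≈ 0.499.
Interpolate at f ≈ 0.499 with slerp weights a = sin((1−f)δ)/sin δ ≈ 1.108, b = sin(fδ)/sin δ ≈ 1.105.
p = a·p₁ + b·p₂ ≈ (0.352, -0.003, 0.936); φ = arcsin(p_z) ≈ 69.40°, λ = atan2(p_y, p_x) ≈ -0.44°.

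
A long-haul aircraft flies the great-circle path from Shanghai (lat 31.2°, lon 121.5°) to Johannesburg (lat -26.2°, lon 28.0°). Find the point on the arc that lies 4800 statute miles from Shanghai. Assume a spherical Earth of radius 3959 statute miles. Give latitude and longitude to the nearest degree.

≈ lat -6°, lon 60°

Convert each endpoint to a unit vector on the sphere (x = cos φ cos λ, y = cos φ sin λ, z = sin φ).
The central angle between the endpoints is δ = arccos(p₁·p₂) ≈ 1.850 rad (106.0°). The total great-circle distance is δ·R ≈ 1.850 × 3959 ≈ 7324 mi, so the target fraction is f = 4800/7324 ≈ 0.655.
Interpolate at f ≈ 0.655 with slerp weights a = sin((1−f)δ)/sin δ ≈ 0.619, b = sin(fδ)/sin δ ≈ 0.974.
p = a·p₁ + b·p₂ ≈ (0.495, 0.862, -0.109); φ = arcsin(p_z) ≈ -6.28°, λ = atan2(p_y, p_x) ≈ 60.13°.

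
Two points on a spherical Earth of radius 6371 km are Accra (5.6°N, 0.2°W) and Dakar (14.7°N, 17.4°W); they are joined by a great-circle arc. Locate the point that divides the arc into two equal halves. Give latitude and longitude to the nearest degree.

Convert each endpoint to a unit vector on the sphere (x = cos φ cos λ, y = cos φ sin λ, z = sin φ).
The central angle between the endpoints is δ = arccos(p₁·p₂) ≈ 0.335 rad (19.2°).
Interpolate at f = 1/2 with slerp weights a = sin((1−f)δ)/sin δ ≈ 0.507, b = sin(fδ)/sin δ ≈ 0.507.
p = a·p₁ + b·p₂ ≈ (0.973, -0.148, 0.178); φ = arcsin(p_z) ≈ 10.26°, λ = atan2(p_y, p_x) ≈ -8.68°.

≈ (10°N, 9°W)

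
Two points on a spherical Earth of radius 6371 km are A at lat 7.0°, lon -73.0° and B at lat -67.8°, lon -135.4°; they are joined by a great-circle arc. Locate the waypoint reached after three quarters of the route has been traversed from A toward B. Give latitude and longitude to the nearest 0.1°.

The haversine formula gives a central angle δ ≈ 1.510 rad (86.5°) between the endpoints.
Interpolate at f = 3/4 with slerp weights a = sin((1−f)δ)/sin δ ≈ 0.369, b = sin(fδ)/sin δ ≈ 0.907.
p = a·p₁ + b·p₂ ≈ (-0.137, -0.591, -0.795); φ = arcsin(p_z) ≈ -52.64°, λ = atan2(p_y, p_x) ≈ -103.04°.

≈ lat -52.6°, lon -103.0°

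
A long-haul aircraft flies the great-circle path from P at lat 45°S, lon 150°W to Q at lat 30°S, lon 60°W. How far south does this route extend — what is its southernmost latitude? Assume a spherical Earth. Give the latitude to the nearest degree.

≈ 49°S

The great circle lies in the plane with unit normal n̂ = (p₁ × p₂)/|p₁ × p₂|.
Here n̂_z ≈ +0.655; the vertex latitude is φ_max = arccos|n̂_z| ≈ 49.1°.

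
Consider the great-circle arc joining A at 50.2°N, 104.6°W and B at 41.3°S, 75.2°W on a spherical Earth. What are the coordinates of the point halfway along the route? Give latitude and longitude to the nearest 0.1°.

≈ 4.6°N, 88.7°W

Convert each endpoint to a unit vector on the sphere (x = cos φ cos λ, y = cos φ sin λ, z = sin φ).
The central angle between the endpoints is δ = arccos(p₁·p₂) ≈ 1.659 rad (95.1°).
Interpolate at f = 1/2 with slerp weights a = sin((1−f)δ)/sin δ ≈ 0.740, b = sin(fδ)/sin δ ≈ 0.740.
p = a·p₁ + b·p₂ ≈ (0.023, -0.997, 0.080); φ = arcsin(p_z) ≈ 4.60°, λ = atan2(p_y, p_x) ≈ -88.70°.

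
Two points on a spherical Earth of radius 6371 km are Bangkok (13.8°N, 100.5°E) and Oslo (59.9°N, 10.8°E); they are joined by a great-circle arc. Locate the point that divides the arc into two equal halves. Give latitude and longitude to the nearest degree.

≈ 45°N, 73°E

The haversine formula gives a central angle δ ≈ 1.360 rad (77.9°) between the endpoints.
Interpolate at f = 1/2 with slerp weights a = sin((1−f)δ)/sin δ ≈ 0.643, b = sin(fδ)/sin δ ≈ 0.643.
p = a·p₁ + b·p₂ ≈ (0.203, 0.675, 0.710); φ = arcsin(p_z) ≈ 45.22°, λ = atan2(p_y, p_x) ≈ 73.25°.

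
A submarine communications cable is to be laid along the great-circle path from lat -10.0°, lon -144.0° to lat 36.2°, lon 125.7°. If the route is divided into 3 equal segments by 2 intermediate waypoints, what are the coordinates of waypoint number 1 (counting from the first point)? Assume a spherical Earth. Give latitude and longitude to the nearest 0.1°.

Write both endpoints as unit vectors p₁, p₂ with components (cos φ cos λ, cos φ sin λ, sin φ).
The central angle between the endpoints is δ = arccos(p₁·p₂) ≈ 1.678 rad (96.1°).
Interpolate at f = 1/3 with slerp weights a = sin((1−f)δ)/sin δ ≈ 0.905, b = sin(fδ)/sin δ ≈ 0.534.
p = a·p₁ + b·p₂ ≈ (-0.972, -0.174, 0.158); φ = arcsin(p_z) ≈ 9.09°, λ = atan2(p_y, p_x) ≈ -169.85°.

≈ lat 9.1°, lon -169.9°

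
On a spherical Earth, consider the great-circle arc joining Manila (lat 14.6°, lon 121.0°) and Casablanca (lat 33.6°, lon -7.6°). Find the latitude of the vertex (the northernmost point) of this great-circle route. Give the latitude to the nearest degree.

≈ 47°

The great circle lies in the plane with unit normal n̂ = (p₁ × p₂)/|p₁ × p₂|.
Here n̂_z ≈ -0.676; the vertex latitude is φ_max = arccos|n̂_z| ≈ 47.5°.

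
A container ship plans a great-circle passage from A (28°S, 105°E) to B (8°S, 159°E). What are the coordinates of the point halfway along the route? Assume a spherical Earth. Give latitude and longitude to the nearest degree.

≈ (20°S, 134°E)

The haversine formula gives a central angle δ ≈ 0.953 rad (54.6°) between the endpoints.
Interpolate at f = 1/2 with slerp weights a = sin((1−f)δ)/sin δ ≈ 0.563, b = sin(fδ)/sin δ ≈ 0.563.
p = a·p₁ + b·p₂ ≈ (-0.649, 0.680, -0.342); φ = arcsin(p_z) ≈ -20.03°, λ = atan2(p_y, p_x) ≈ 133.67°.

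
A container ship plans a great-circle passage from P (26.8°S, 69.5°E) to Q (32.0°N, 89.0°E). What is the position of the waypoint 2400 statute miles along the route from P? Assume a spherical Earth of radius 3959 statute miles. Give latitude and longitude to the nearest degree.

Convert each endpoint to a unit vector on the sphere (x = cos φ cos λ, y = cos φ sin λ, z = sin φ).
The central angle between the endpoints is δ = arccos(p₁·p₂) ≈ 1.076 rad (61.7°). The total great-circle distance is δ·R ≈ 1.076 × 3959 ≈ 4261 mi, so the target fraction is f = 2400/4261 ≈ 0.563.
Interpolate at f ≈ 0.563 with slerp weights a = sin((1−f)δ)/sin δ ≈ 0.515, b = sin(fδ)/sin δ ≈ 0.647.
p = a·p₁ + b·p₂ ≈ (0.170, 0.979, 0.111); φ = arcsin(p_z) ≈ 6.37°, λ = atan2(p_y, p_x) ≈ 80.13°.

≈ (6°N, 80°E)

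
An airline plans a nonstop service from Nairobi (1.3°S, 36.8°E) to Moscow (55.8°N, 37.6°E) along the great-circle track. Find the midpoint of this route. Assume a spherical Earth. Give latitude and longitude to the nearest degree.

From cos δ = sin φ₁ sin φ₂ + cos φ₁ cos φ₂ cos Δλ, the central angle is δ ≈ 0.997 rad (57.1°).
Interpolate at f = 1/2 with slerp weights a = sin((1−f)δ)/sin δ ≈ 0.569, b = sin(fδ)/sin δ ≈ 0.569.
p = a·p₁ + b·p₂ ≈ (0.709, 0.536, 0.458); φ = arcsin(p_z) ≈ 27.25°, λ = atan2(p_y, p_x) ≈ 37.09°.

≈ 27°N, 37°E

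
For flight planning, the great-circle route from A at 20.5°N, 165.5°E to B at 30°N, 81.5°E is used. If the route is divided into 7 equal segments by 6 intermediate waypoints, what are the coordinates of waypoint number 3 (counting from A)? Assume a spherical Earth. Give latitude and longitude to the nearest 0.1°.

Write both endpoints as unit vectors p₁, p₂ with components (cos φ cos λ, cos φ sin λ, sin φ).
The central angle between the endpoints is δ = arccos(p₁·p₂) ≈ 1.308 rad (74.9°).
Interpolate at f = 3/7 with slerp weights a = sin((1−f)δ)/sin δ ≈ 0.704, b = sin(fδ)/sin δ ≈ 0.551.
p = a·p₁ + b·p₂ ≈ (-0.568, 0.637, 0.522); φ = arcsin(p_z) ≈ 31.45°, λ = atan2(p_y, p_x) ≈ 131.73°.

≈ 31.5°N, 131.7°E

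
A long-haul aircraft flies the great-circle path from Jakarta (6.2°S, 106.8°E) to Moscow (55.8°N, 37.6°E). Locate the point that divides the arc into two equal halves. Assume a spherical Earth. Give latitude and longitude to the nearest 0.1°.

Convert each endpoint to a unit vector on the sphere (x = cos φ cos λ, y = cos φ sin λ, z = sin φ).
The central angle between the endpoints is δ = arccos(p₁·p₂) ≈ 1.461 rad (83.7°).
Interpolate at f = 1/2 with slerp weights a = sin((1−f)δ)/sin δ ≈ 0.671, b = sin(fδ)/sin δ ≈ 0.671.
p = a·p₁ + b·p₂ ≈ (0.106, 0.869, 0.483); φ = arcsin(p_z) ≈ 28.87°, λ = atan2(p_y, p_x) ≈ 83.04°.

≈ 28.9°N, 83.0°E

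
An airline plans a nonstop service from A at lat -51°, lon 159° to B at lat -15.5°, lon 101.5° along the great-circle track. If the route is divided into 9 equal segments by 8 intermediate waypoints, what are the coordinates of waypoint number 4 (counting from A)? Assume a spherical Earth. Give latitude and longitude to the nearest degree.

≈ lat -39°, lon 127°

Write both endpoints as unit vectors p₁, p₂ with components (cos φ cos λ, cos φ sin λ, sin φ).
The central angle between the endpoints is δ = arccos(p₁·p₂) ≈ 1.008 rad (57.8°).
Interpolate at f = 4/9 with slerp weights a = sin((1−f)δ)/sin δ ≈ 0.628, b = sin(fδ)/sin δ ≈ 0.512.
p = a·p₁ + b·p₂ ≈ (-0.467, 0.625, -0.625); φ = arcsin(p_z) ≈ -38.68°, λ = atan2(p_y, p_x) ≈ 126.78°.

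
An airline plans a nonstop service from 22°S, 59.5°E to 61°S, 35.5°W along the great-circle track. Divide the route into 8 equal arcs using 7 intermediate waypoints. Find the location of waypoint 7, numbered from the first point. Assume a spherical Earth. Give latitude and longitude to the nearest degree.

The haversine formula gives a central angle δ ≈ 1.278 rad (73.2°) between the endpoints.
Interpolate at f = 7/8 with slerp weights a = sin((1−f)δ)/sin δ ≈ 0.166, b = sin(fδ)/sin δ ≈ 0.939.
p = a·p₁ + b·p₂ ≈ (0.449, -0.132, -0.884); φ = arcsin(p_z) ≈ -62.10°, λ = atan2(p_y, p_x) ≈ -16.35°.

≈ 62°S, 16°W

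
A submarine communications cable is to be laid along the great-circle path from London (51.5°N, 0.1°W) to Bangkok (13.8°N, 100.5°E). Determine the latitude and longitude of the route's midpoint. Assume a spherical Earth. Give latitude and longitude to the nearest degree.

≈ 44°N, 65°E

Write both endpoints as unit vectors p₁, p₂ with components (cos φ cos λ, cos φ sin λ, sin φ).
The central angle between the endpoints is δ = arccos(p₁·p₂) ≈ 1.495 rad (85.7°).
Interpolate at f = 1/2 with slerp weights a = sin((1−f)δ)/sin δ ≈ 0.682, b = sin(fδ)/sin δ ≈ 0.682.
p = a·p₁ + b·p₂ ≈ (0.304, 0.650, 0.696); φ = arcsin(p_z) ≈ 44.13°, λ = atan2(p_y, p_x) ≈ 64.96°.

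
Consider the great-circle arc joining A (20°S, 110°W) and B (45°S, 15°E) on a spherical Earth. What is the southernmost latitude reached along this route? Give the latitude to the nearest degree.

The great circle lies in the plane with unit normal n̂ = (p₁ × p₂)/|p₁ × p₂|.
Here n̂_z ≈ +0.550; the vertex latitude is φ_max = arccos|n̂_z| ≈ 56.7°.
Check via Clairaut: cos φ_max = |cos φ₁| · sin C = cos(20.0°)·sin(144.2°) ≈ 0.550, again giving ≈ 56.7°.

≈ 57°S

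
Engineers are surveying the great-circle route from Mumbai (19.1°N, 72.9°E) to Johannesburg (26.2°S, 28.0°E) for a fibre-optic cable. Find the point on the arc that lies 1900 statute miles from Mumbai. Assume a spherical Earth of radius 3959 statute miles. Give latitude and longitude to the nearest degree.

Write both endpoints as unit vectors p₁, p₂ with components (cos φ cos λ, cos φ sin λ, sin φ).
The central angle between the endpoints is δ = arccos(p₁·p₂) ≈ 1.097 rad (62.9°). The total great-circle distance is δ·R ≈ 1.097 × 3959 ≈ 4344 mi, so the target fraction is f = 1900/4344 ≈ 0.437.
Interpolate at f ≈ 0.437 with slerp weights a = sin((1−f)δ)/sin δ ≈ 0.650, b = sin(fδ)/sin δ ≈ 0.519.
p = a·p₁ + b·p₂ ≈ (0.592, 0.806, -0.016); φ = arcsin(p_z) ≈ -0.93°, λ = atan2(p_y, p_x) ≈ 53.71°.

≈ 1°S, 54°E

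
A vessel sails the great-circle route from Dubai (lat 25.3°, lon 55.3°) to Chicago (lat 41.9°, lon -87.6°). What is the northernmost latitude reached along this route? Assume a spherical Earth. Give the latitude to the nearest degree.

≈ 65°

The great circle lies in the plane with unit normal n̂ = (p₁ × p₂)/|p₁ × p₂|.
Here n̂_z ≈ -0.419; the vertex latitude is φ_max = arccos|n̂_z| ≈ 65.2°.
Check via Clairaut: cos φ_max = |cos φ₁| · sin C = cos(25.3°)·sin(27.6°) ≈ 0.419, again giving ≈ 65.2°.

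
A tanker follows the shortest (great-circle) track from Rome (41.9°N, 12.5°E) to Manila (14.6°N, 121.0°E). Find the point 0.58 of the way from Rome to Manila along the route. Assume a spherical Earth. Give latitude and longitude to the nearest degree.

≈ (39°N, 86°E)

The haversine formula gives a central angle δ ≈ 1.631 rad (93.5°) between the endpoints.
Interpolate at f = 0.58 with slerp weights a = sin((1−f)δ)/sin δ ≈ 0.634, b = sin(fδ)/sin δ ≈ 0.813.
p = a·p₁ + b·p₂ ≈ (0.056, 0.776, 0.628); φ = arcsin(p_z) ≈ 38.91°, λ = atan2(p_y, p_x) ≈ 85.90°.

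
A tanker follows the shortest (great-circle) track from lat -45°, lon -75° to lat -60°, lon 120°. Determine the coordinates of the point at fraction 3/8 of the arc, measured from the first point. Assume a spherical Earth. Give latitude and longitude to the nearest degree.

≈ lat -72°, lon -87°

Write both endpoints as unit vectors p₁, p₂ with components (cos φ cos λ, cos φ sin λ, sin φ).
The central angle between the endpoints is δ = arccos(p₁·p₂) ≈ 1.297 rad (74.3°).
Interpolate at f = 3/8 with slerp weights a = sin((1−f)δ)/sin δ ≈ 0.753, b = sin(fδ)/sin δ ≈ 0.485.
p = a·p₁ + b·p₂ ≈ (0.016, -0.304, -0.953); φ = arcsin(p_z) ≈ -72.28°, λ = atan2(p_y, p_x) ≈ -86.91°.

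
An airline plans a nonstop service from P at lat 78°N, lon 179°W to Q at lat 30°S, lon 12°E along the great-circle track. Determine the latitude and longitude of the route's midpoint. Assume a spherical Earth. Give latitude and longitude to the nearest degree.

From cos δ = sin φ₁ sin φ₂ + cos φ₁ cos φ₂ cos Δλ, the central angle is δ ≈ 2.299 rad (131.7°).
Interpolate at f = 1/2 with slerp weights a = sin((1−f)δ)/sin δ ≈ 1.223, b = sin(fδ)/sin δ ≈ 1.223.
p = a·p₁ + b·p₂ ≈ (0.782, 0.216, 0.585); φ = arcsin(p_z) ≈ 35.79°, λ = atan2(p_y, p_x) ≈ 15.43°.

≈ lat 36°N, lon 15°E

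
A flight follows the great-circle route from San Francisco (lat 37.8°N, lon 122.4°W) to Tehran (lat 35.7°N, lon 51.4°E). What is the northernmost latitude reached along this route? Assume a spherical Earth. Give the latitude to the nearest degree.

≈ 86°N

The great circle lies in the plane with unit normal n̂ = (p₁ × p₂)/|p₁ × p₂|.
Here n̂_z ≈ +0.072; the vertex latitude is φ_max = arccos|n̂_z| ≈ 85.9°.
Check via Clairaut: cos φ_max = |cos φ₁| · sin C = cos(37.8°)·sin(5.2°) ≈ 0.072, again giving ≈ 85.9°.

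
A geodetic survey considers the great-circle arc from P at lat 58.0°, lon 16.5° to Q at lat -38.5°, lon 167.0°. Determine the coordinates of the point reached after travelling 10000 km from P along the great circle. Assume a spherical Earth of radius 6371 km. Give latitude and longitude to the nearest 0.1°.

Convert each endpoint to a unit vector on the sphere (x = cos φ cos λ, y = cos φ sin λ, z = sin φ).
The central angle between the endpoints is δ = arccos(p₁·p₂) ≈ 2.666 rad (152.7°). The total great-circle distance is δ·R ≈ 2.666 × 6371 ≈ 16983 km, so the target fraction is f = 10000/16983 ≈ 0.589.
Interpolate at f ≈ 0.589 with slerp weights a = sin((1−f)δ)/sin δ ≈ 1.941, b = sin(fδ)/sin δ ≈ 2.183.
p = a·p₁ + b·p₂ ≈ (-0.678, 0.676, 0.288); φ = arcsin(p_z) ≈ 16.71°, λ = atan2(p_y, p_x) ≈ 135.07°.

≈ lat 16.7°, lon 135.1°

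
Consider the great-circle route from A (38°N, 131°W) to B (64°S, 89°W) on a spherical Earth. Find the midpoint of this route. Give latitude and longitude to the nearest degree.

≈ (14°S, 116°W)

Convert each endpoint to a unit vector on the sphere (x = cos φ cos λ, y = cos φ sin λ, z = sin φ).
The central angle between the endpoints is δ = arccos(p₁·p₂) ≈ 1.872 rad (107.3°).
Interpolate at f = 1/2 with slerp weights a = sin((1−f)δ)/sin δ ≈ 0.843, b = sin(fδ)/sin δ ≈ 0.843.
p = a·p₁ + b·p₂ ≈ (-0.429, -0.871, -0.239); φ = arcsin(p_z) ≈ -13.81°, λ = atan2(p_y, p_x) ≈ -116.25°.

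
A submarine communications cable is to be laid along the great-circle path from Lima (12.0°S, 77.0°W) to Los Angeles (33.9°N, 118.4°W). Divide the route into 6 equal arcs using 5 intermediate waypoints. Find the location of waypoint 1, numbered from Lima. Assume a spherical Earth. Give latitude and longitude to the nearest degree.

≈ 4°S, 83°W

The haversine formula gives a central angle δ ≈ 1.055 rad (60.5°) between the endpoints.
Interpolate at f = 1/6 with slerp weights a = sin((1−f)δ)/sin δ ≈ 0.885, b = sin(fδ)/sin δ ≈ 0.201.
p = a·p₁ + b·p₂ ≈ (0.115, -0.991, -0.072); φ = arcsin(p_z) ≈ -4.12°, λ = atan2(p_y, p_x) ≈ -83.35°.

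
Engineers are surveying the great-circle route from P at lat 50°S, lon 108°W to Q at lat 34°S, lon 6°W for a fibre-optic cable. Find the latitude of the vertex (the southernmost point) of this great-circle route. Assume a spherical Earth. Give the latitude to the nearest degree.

The great circle lies in the plane with unit normal n̂ = (p₁ × p₂)/|p₁ × p₂|.
Here n̂_z ≈ +0.550; the vertex latitude is φ_max = arccos|n̂_z| ≈ 56.7°.
Check via Clairaut: cos φ_max = |cos φ₁| · sin C = cos(50.0°)·sin(121.2°) ≈ 0.550, again giving ≈ 56.7°.

≈ 57°S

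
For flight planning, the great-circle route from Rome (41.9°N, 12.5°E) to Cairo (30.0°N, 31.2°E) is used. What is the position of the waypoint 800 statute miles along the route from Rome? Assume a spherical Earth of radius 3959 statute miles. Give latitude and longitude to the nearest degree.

Convert each endpoint to a unit vector on the sphere (x = cos φ cos λ, y = cos φ sin λ, z = sin φ).
The central angle between the endpoints is δ = arccos(p₁·p₂) ≈ 0.335 rad (19.2°). The total great-circle distance is δ·R ≈ 0.335 × 3959 ≈ 1325 mi, so the target fraction is f = 800/1325 ≈ 0.604.
Interpolate at f ≈ 0.604 with slerp weights a = sin((1−f)δ)/sin δ ≈ 0.403, b = sin(fδ)/sin δ ≈ 0.611.
p = a·p₁ + b·p₂ ≈ (0.745, 0.339, 0.574); φ = arcsin(p_z) ≈ 35.06°, λ = atan2(p_y, p_x) ≈ 24.46°.

≈ 35°N, 24°E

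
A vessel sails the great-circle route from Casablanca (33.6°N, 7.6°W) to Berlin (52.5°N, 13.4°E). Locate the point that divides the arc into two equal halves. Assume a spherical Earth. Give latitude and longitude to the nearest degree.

≈ 44°N, 1°E

Convert each endpoint to a unit vector on the sphere (x = cos φ cos λ, y = cos φ sin λ, z = sin φ).
The central angle between the endpoints is δ = arccos(p₁·p₂) ≈ 0.422 rad (24.2°).
Interpolate at f = 1/2 with slerp weights a = sin((1−f)δ)/sin δ ≈ 0.511, b = sin(fδ)/sin δ ≈ 0.511.
p = a·p₁ + b·p₂ ≈ (0.725, 0.016, 0.689); φ = arcsin(p_z) ≈ 43.52°, λ = atan2(p_y, p_x) ≈ 1.25°.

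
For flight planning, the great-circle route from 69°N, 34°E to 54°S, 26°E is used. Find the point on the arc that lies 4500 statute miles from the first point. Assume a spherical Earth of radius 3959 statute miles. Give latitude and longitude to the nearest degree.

≈ 4°N, 29°E

The haversine formula gives a central angle δ ≈ 2.149 rad (123.1°) between the endpoints. The total great-circle distance is δ·R ≈ 2.149 × 3959 ≈ 8509 mi, so the target fraction is f = 4500/8509 ≈ 0.529.
Interpolate at f ≈ 0.529 with slerp weights a = sin((1−f)δ)/sin δ ≈ 1.013, b = sin(fδ)/sin δ ≈ 1.083.
p = a·p₁ + b·p₂ ≈ (0.873, 0.482, 0.069); φ = arcsin(p_z) ≈ 3.96°, λ = atan2(p_y, p_x) ≈ 28.90°.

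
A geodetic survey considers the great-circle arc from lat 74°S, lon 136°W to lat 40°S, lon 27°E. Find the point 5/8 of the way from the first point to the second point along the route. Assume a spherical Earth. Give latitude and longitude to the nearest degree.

≈ lat 64°S, lon 22°E

Write both endpoints as unit vectors p₁, p₂ with components (cos φ cos λ, cos φ sin λ, sin φ).
The central angle between the endpoints is δ = arccos(p₁·p₂) ≈ 1.142 rad (65.4°).
Interpolate at f = 5/8 with slerp weights a = sin((1−f)δ)/sin δ ≈ 0.457, b = sin(fδ)/sin δ ≈ 0.720.
p = a·p₁ + b·p₂ ≈ (0.401, 0.163, -0.902); φ = arcsin(p_z) ≈ -64.37°, λ = atan2(p_y, p_x) ≈ 22.12°.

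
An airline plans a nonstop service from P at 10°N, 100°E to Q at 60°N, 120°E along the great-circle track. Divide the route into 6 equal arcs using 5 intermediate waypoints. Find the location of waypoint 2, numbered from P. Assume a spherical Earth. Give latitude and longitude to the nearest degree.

≈ 27°N, 104°E

From cos δ = sin φ₁ sin φ₂ + cos φ₁ cos φ₂ cos Δλ, the central angle is δ ≈ 0.911 rad (52.2°).
Interpolate at f = 2/6 with slerp weights a = sin((1−f)δ)/sin δ ≈ 0.722, b = sin(fδ)/sin δ ≈ 0.378.
p = a·p₁ + b·p₂ ≈ (-0.218, 0.864, 0.453); φ = arcsin(p_z) ≈ 26.95°, λ = atan2(p_y, p_x) ≈ 104.16°.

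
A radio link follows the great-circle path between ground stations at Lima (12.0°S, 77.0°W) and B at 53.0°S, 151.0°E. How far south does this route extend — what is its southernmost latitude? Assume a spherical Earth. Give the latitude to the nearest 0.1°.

The great circle lies in the plane with unit normal n̂ = (p₁ × p₂)/|p₁ × p₂|.
Here n̂_z ≈ -0.449; the vertex latitude is φ_max = arccos|n̂_z| ≈ 63.3°.

≈ 63.3°S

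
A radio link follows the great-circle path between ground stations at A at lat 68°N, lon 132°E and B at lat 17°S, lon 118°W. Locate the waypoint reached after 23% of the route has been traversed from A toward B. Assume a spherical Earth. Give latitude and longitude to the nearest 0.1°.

≈ lat 60.2°N, lon 168.3°W

From cos δ = sin φ₁ sin φ₂ + cos φ₁ cos φ₂ cos Δλ, the central angle is δ ≈ 1.975 rad (113.2°).
Interpolate at f = 0.23 with slerp weights a = sin((1−f)δ)/sin δ ≈ 1.086, b = sin(fδ)/sin δ ≈ 0.477.
p = a·p₁ + b·p₂ ≈ (-0.487, -0.101, 0.868); φ = arcsin(p_z) ≈ 60.20°, λ = atan2(p_y, p_x) ≈ -168.32°.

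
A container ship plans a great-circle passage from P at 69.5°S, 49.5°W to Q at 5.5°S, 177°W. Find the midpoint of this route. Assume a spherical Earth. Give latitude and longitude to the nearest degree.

≈ 51°S, 157°W

The haversine formula gives a central angle δ ≈ 1.694 rad (97.0°) between the endpoints.
Interpolate at f = 1/2 with slerp weights a = sin((1−f)δ)/sin δ ≈ 0.755, b = sin(fδ)/sin δ ≈ 0.755.
p = a·p₁ + b·p₂ ≈ (-0.579, -0.240, -0.779); φ = arcsin(p_z) ≈ -51.20°, λ = atan2(p_y, p_x) ≈ -157.44°.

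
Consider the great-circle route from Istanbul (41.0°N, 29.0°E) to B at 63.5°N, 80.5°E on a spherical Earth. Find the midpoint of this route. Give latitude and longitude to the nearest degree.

≈ 55°N, 48°E

From cos δ = sin φ₁ sin φ₂ + cos φ₁ cos φ₂ cos Δλ, the central angle is δ ≈ 0.649 rad (37.2°).
Interpolate at f = 1/2 with slerp weights a = sin((1−f)δ)/sin δ ≈ 0.528, b = sin(fδ)/sin δ ≈ 0.528.
p = a·p₁ + b·p₂ ≈ (0.387, 0.425, 0.818); φ = arcsin(p_z) ≈ 54.90°, λ = atan2(p_y, p_x) ≈ 47.69°.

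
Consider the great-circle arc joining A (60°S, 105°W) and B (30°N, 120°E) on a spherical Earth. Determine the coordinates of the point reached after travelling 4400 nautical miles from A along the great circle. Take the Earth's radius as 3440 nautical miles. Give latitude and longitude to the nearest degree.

≈ (27°S, 152°E)

The haversine formula gives a central angle δ ≈ 2.403 rad (137.7°) between the endpoints. The total great-circle distance is δ·R ≈ 2.403 × 3440 ≈ 8265 nmi, so the target fraction is f = 4400/8265 ≈ 0.532.
Interpolate at f ≈ 0.532 with slerp weights a = sin((1−f)δ)/sin δ ≈ 1.339, b = sin(fδ)/sin δ ≈ 1.422.
p = a·p₁ + b·p₂ ≈ (-0.789, 0.420, -0.448); φ = arcsin(p_z) ≈ -26.64°, λ = atan2(p_y, p_x) ≈ 151.98°.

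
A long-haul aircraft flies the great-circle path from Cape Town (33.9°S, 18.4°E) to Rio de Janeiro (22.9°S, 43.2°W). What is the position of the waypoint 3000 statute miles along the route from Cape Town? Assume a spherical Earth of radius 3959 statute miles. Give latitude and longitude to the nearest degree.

From cos δ = sin φ₁ sin φ₂ + cos φ₁ cos φ₂ cos Δλ, the central angle is δ ≈ 0.951 rad (54.5°). The total great-circle distance is δ·R ≈ 0.951 × 3959 ≈ 3766 mi, so the target fraction is f = 3000/3766 ≈ 0.797.
Interpolate at f ≈ 0.797 with slerp weights a = sin((1−f)δ)/sin δ ≈ 0.236, b = sin(fδ)/sin δ ≈ 0.844.
p = a·p₁ + b·p₂ ≈ (0.753, -0.470, -0.460); φ = arcsin(p_z) ≈ -27.40°, λ = atan2(p_y, p_x) ≈ -32.00°.

≈ (27°S, 32°W)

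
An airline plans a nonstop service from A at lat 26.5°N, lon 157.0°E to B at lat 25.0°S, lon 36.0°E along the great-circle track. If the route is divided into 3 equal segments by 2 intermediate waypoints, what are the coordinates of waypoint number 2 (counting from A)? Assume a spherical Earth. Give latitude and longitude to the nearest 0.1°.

Convert each endpoint to a unit vector on the sphere (x = cos φ cos λ, y = cos φ sin λ, z = sin φ).
The central angle between the endpoints is δ = arccos(p₁·p₂) ≈ 2.222 rad (127.3°).
Interpolate at f = 2/3 with slerp weights a = sin((1−f)δ)/sin δ ≈ 0.849, b = sin(fδ)/sin δ ≈ 1.252.
p = a·p₁ + b·p₂ ≈ (0.219, 0.964, -0.151); φ = arcsin(p_z) ≈ -8.67°, λ = atan2(p_y, p_x) ≈ 77.18°.

≈ lat 8.7°S, lon 77.2°E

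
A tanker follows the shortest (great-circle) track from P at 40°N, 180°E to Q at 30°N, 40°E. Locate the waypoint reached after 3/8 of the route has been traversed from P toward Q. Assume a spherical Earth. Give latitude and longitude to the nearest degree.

Convert each endpoint to a unit vector on the sphere (x = cos φ cos λ, y = cos φ sin λ, z = sin φ).
The central angle between the endpoints is δ = arccos(p₁·p₂) ≈ 1.759 rad (100.8°).
Interpolate at f = 3/8 with slerp weights a = sin((1−f)δ)/sin δ ≈ 0.907, b = sin(fδ)/sin δ ≈ 0.624.
p = a·p₁ + b·p₂ ≈ (-0.281, 0.347, 0.895); φ = arcsin(p_z) ≈ 63.48°, λ = atan2(p_y, p_x) ≈ 128.97°.

≈ 63°N, 129°E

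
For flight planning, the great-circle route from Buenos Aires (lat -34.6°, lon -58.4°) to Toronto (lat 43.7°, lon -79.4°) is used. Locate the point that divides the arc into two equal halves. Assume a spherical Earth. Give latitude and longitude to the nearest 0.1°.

The haversine formula gives a central angle δ ≈ 1.407 rad (80.6°) between the endpoints.
Interpolate at f = 1/2 with slerp weights a = sin((1−f)δ)/sin δ ≈ 0.656, b = sin(fδ)/sin δ ≈ 0.656.
p = a·p₁ + b·p₂ ≈ (0.370, -0.926, 0.081); φ = arcsin(p_z) ≈ 4.63°, λ = atan2(p_y, p_x) ≈ -68.21°.

≈ lat 4.6°, lon -68.2°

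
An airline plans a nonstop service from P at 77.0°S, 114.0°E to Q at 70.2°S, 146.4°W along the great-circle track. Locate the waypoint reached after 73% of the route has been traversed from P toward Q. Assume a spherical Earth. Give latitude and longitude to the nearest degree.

The haversine formula gives a central angle δ ≈ 0.442 rad (25.3°) between the endpoints.
Interpolate at f = 0.73 with slerp weights a = sin((1−f)δ)/sin δ ≈ 0.278, b = sin(fδ)/sin δ ≈ 0.741.
p = a·p₁ + b·p₂ ≈ (-0.235, -0.082, -0.969); φ = arcsin(p_z) ≈ -75.61°, λ = atan2(p_y, p_x) ≈ -160.79°.

≈ 76°S, 161°W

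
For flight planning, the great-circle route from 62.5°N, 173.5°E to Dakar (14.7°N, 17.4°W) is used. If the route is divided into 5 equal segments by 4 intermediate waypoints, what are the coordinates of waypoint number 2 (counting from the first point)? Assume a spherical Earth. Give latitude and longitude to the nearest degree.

From cos δ = sin φ₁ sin φ₂ + cos φ₁ cos φ₂ cos Δλ, the central angle is δ ≈ 1.786 rad (102.3°).
Interpolate at f = 2/5 with slerp weights a = sin((1−f)δ)/sin δ ≈ 0.899, b = sin(fδ)/sin δ ≈ 0.671.
p = a·p₁ + b·p₂ ≈ (0.207, -0.147, 0.967); φ = arcsin(p_z) ≈ 75.31°, λ = atan2(p_y, p_x) ≈ -35.42°.

≈ 75°N, 35°W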